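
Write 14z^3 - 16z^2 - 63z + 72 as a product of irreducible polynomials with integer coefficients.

(7z - 8)(2z^2 - 9)

Group as (14z^3 - 63z) + (-16z^2 + 72) = 7z(2z^2 - 9) - 8(2z^2 - 9).
Both groups share the factor (2z^2 - 9).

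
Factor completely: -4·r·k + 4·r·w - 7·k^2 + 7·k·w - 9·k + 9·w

-(4·r + 7·k + 9)·(k - w)

Group: -k·(4·r + 7·k + 9) + w·(4·r + 7·k + 9); both groups contain (4·r + 7·k + 9).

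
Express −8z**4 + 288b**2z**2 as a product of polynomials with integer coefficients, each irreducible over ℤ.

Pull out the common factor 8z**2; 36b**2 − z**2 is a difference of squares.

8z**2(6b + z)(6b − z)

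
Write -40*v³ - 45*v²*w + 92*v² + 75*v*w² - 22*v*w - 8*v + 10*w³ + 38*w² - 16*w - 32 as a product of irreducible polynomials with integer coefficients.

Group: 5*v*(-8*v² - 17*v*w + 12*v - 2*w² - 6*w + 8) + (-5*w - 4)*(-8*v² - 17*v*w + 12*v - 2*w² - 6*w + 8); both groups contain (-8*v² - 17*v*w + 12*v - 2*w² - 6*w + 8), so (5*v - 5*w - 4) is a factor with cofactor -8*v² - 17*v*w + 12*v - 2*w² - 6*w + 8.
The cofactor groups again: -8*v² - 17*v*w + 12*v - 2*w² - 6*w + 8 = -v*(8*v + w + 4) + (-2*w + 2)*(8*v + w + 4); both groups contain (8*v + w + 4), giving -(v + 2*w - 2)*(8*v + w + 4).

-(5*v - 5*w - 4)*(8*v + w + 4)*(v + 2*w - 2)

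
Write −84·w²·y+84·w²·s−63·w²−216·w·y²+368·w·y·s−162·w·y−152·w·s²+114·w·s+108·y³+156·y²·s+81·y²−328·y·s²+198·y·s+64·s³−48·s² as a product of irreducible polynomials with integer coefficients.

−(3·w+9·y−2·s)·(4·y−4·s+3)·(7·w−3·y−8·s)

Group: 4·y·(−21·w²−54·w·y+38·w·s+27·y²+66·y·s−16·s²) + (−4·s+3)·(−21·w²−54·w·y+38·w·s+27·y²+66·y·s−16·s²); both groups contain (−21·w²−54·w·y+38·w·s+27·y²+66·y·s−16·s²), so (4·y−4·s+3) is a factor with cofactor −21·w²−54·w·y+38·w·s+27·y²+66·y·s−16·s².
The cofactor groups again: −21·w²−54·w·y+38·w·s+27·y²+66·y·s−16·s² = −7·w·(3·w+9·y−2·s) + (3·y+8·s)·(3·w+9·y−2·s); both groups contain (3·w+9·y−2·s), giving −(7·w−3·y−8·s)·(3·w+9·y−2·s).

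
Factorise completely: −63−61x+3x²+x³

Testing divisors of the constant over divisors of the leading coefficient, x = −1 is a root, so (x+1) is a factor; dividing leaves x²+2x−63.
The remaining quadratic factors as (x+9)(x−7).

(x+1)(x+9)(x−7)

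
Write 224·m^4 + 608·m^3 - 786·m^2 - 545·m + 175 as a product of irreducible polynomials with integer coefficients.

(2·m + 7)·(4·m - 1)·(4·m - 5)·(7·m + 5)

By the rational root theorem, m = 5/4 is a root, so (4·m - 5) divides it; the quotient is 56·m^3 + 222·m^2 + 81·m - 35.
Then m = 1/4 is a root, so (4·m - 1) is a factor; dividing leaves 14·m^2 + 59·m + 35.
The remaining quadratic factors as (2·m + 7)(7·m + 5).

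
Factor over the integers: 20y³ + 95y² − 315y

Pull out the common factor 5y, then factor the remaining trinomial.

5y(4y − 9)(y + 7)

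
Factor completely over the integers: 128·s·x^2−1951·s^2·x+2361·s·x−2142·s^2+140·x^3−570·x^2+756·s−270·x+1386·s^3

Group: 9·s·(154·s^2−251·s·x−84·s+70·x^2+30·x) + (2·x−9)·(154·s^2−251·s·x−84·s+70·x^2+30·x); both groups contain (154·s^2−251·s·x−84·s+70·x^2+30·x), so (9·s+2·x−9) is a factor with cofactor 154·s^2−251·s·x−84·s+70·x^2+30·x.
The cofactor groups again: 154·s^2−251·s·x−84·s+70·x^2+30·x = 14·s·(11·s−14·x−6) − 5·x·(11·s−14·x−6); both groups contain (11·s−14·x−6), giving (14·s−5·x)·(11·s−14·x−6).

(11·s−14·x−6)·(14·s−5·x)·(9·s+2·x−9)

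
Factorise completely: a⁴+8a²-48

(a+2)(a-2)(a²+12)

Substitute u = a² to get a quadratic in u, then factor.
a²-4 is a difference of squares.
a²+12 is irreducible over ℤ (always positive, so no real roots).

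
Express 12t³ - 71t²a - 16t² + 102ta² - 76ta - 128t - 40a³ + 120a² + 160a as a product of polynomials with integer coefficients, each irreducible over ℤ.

(3t - 2a + 8)(t - 4a - 4)(4t - 5a)

Group: 4t(3t² - 14ta - 4t + 8a² - 24a - 32) - 5a(3t² - 14ta - 4t + 8a² - 24a - 32); both groups contain (3t² - 14ta - 4t + 8a² - 24a - 32), so (4t - 5a) is a factor with cofactor 3t² - 14ta - 4t + 8a² - 24a - 32.
The cofactor groups again: 3t² - 14ta - 4t + 8a² - 24a - 32 = 3t(t - 4a - 4) + (-2a + 8)(t - 4a - 4); both groups contain (t - 4a - 4), giving (3t - 2a + 8)(t - 4a - 4).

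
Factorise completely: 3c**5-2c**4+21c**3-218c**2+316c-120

(3c-2)(c-1)(c-3)(c**2+4c+20)

By the rational root theorem, c = 3 is a root, so (c-3) divides it; the quotient is 3c**4+7c**3+42c**2-92c+40.
Continuing, c = 1 is a root, giving the factor (c-1) and quotient 3c**3+10c**2+52c-40.
Then c = 2/3 is a root, giving the factor (3c-2) and quotient c**2+4c+20.
The quadratic c**2+4c+20 has discriminant -64 < 0 and is irreducible over ℤ.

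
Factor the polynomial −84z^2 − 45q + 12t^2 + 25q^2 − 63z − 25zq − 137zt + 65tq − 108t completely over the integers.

Group: −12z(7z + 12t + 5q) + (t + 5q − 9)(7z + 12t + 5q); both groups contain (7z + 12t + 5q).

−(12z − t − 5q + 9)(7z + 12t + 5q)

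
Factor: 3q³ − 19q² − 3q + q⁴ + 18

(q + 1)(q + 6)(q − 1)(q − 3)

By the rational root theorem, q = 3 is a root, giving the factor (q − 3) and quotient q³ + 6q² − q − 6.
Continuing, q = −1 is a root, so (q + 1) divides it; the quotient is q² + 5q − 6.
The remaining quadratic factors as (q + 6)(q − 1).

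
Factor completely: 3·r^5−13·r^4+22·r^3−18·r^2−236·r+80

By the rational root theorem, r = −2 is a root, giving the factor (r+2) and quotient 3·r^4−19·r^3+60·r^2−138·r+40.
Then r = 1/3 is a root, giving the factor (3·r−1) and quotient r^3−6·r^2+18·r−40.
Continuing, r = 4 is a root, so (r−4) is a factor; dividing leaves r^2−2·r+10.
The quadratic r^2−2·r+10 has discriminant −36 < 0 and is irreducible over ℤ.

(3·r−1)·(r+2)·(r−4)·(r^2−2·r+10)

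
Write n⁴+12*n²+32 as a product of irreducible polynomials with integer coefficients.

(n²+4)*(n²+8)

Substitute u = n² to get a quadratic in u, then factor.
n²+8 is irreducible over ℤ (always positive, so no real roots).
n²+4 is irreducible over ℤ (sum of squares).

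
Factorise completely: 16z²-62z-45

(2z-9)(8z+5)

Need a pair with product 16·(-45) = -720 and sum -62: that's 10 and -72.
Split the middle term: 16z²+10z - 72z-45 = 2z(8z+5) - 9(8z+5).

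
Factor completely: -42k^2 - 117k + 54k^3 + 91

(9k - 7)(6k^2 - 13)

Group as (54k^3 - 117k) + (-42k^2 + 91) = 9k(6k^2 - 13) - 7(6k^2 - 13).
Both groups share the factor (6k^2 - 13).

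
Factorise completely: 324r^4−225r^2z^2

Pull out the common factor 9r^2; 36r^2−25z^2 is a difference of squares.

9r^2(6r+5z)(6r−5z)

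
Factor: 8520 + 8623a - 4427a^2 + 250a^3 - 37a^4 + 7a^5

(7a + 5)(a - 3)(a - 8)(a^2 + 5a + 71)

By the rational root theorem, a = 3 is a root, so (a - 3) is a factor; dividing leaves 7a^4 - 16a^3 + 202a^2 - 3821a - 2840.
Then a = 8 is a root, so (a - 8) is a factor; dividing leaves 7a^3 + 40a^2 + 522a + 355.
Next, a = -5/7 is a root, giving the factor (7a + 5) and quotient a^2 + 5a + 71.
The quadratic a^2 + 5a + 71 has discriminant -259 < 0 and is irreducible over ℤ.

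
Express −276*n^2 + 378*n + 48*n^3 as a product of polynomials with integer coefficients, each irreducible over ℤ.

6*n*(2*n − 7)*(4*n − 9)

Pull out the common factor 6*n, then factor the remaining trinomial.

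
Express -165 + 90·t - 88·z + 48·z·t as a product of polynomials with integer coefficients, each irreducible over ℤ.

(6·t - 11)·(8·z + 15)

Group as (48·z·t - 88·z) + (90·t - 165) = 8·z·(6·t - 11) + 15·(6·t - 11).
Both groups share the factor (6·t - 11).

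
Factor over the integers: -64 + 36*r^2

4*(3*r + 4)*(3*r - 4)

Every term has a factor of 4. Then 9*r^2 - 16 = (3*r)² − (4)².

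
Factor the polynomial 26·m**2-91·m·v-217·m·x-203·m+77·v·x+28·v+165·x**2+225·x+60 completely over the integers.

Group: 2·m·(13·m-11·x-4) + (-7·v-15·x-15)·(13·m-11·x-4); both groups contain (13·m-11·x-4).

(13·m-11·x-4)·(2·m-7·v-15·x-15)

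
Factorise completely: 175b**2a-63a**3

Every term has a factor of 7a. Then 25b**2-9a**2 = (5b)² − (3a)².

7a(5b-3a)(5b+3a)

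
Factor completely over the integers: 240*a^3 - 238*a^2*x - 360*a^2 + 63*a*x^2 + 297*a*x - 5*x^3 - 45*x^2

(5*a - x)*(6*a - x - 9)*(8*a - 5*x)

Group: 5*a*(48*a^2 - 38*a*x - 72*a + 5*x^2 + 45*x) - x*(48*a^2 - 38*a*x - 72*a + 5*x^2 + 45*x); both groups contain (48*a^2 - 38*a*x - 72*a + 5*x^2 + 45*x), so (5*a - x) is a factor with cofactor 48*a^2 - 38*a*x - 72*a + 5*x^2 + 45*x.
The cofactor groups again: 48*a^2 - 38*a*x - 72*a + 5*x^2 + 45*x = 8*a*(6*a - x - 9) - 5*x*(6*a - x - 9); both groups contain (6*a - x - 9), giving (8*a - 5*x)*(6*a - x - 9).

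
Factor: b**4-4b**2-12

Substitute u = b**2 to get a quadratic in u, then factor.
b**2-6 is irreducible over ℤ (6 is not a perfect square).
b**2+2 is irreducible over ℤ (always positive, so no real roots).

(b**2+2)(b**2-6)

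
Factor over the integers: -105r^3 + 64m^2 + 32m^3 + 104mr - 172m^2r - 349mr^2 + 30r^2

(4m + 5r)(8m + 3r)(m - 7r + 2)

Group: m(32m^2 + 52mr + 15r^2) + (-7r + 2)(32m^2 + 52mr + 15r^2); both groups contain (32m^2 + 52mr + 15r^2), so (m - 7r + 2) is a factor with cofactor 32m^2 + 52mr + 15r^2.
The cofactor groups again: 32m^2 + 52mr + 15r^2 = 8m(4m + 5r) + 3r(4m + 5r); both groups contain (4m + 5r), giving (8m + 3r)(4m + 5r).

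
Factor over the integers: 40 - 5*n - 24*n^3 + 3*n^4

(n - 8)*(3*n^3 - 5)

Group as (3*n^4 - 5*n) + (-24*n^3 + 40) = n*(3*n^3 - 5) - 8*(3*n^3 - 5).
Both groups share the factor (3*n^3 - 5).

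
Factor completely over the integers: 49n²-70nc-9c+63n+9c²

Group: 7n(7n-9c+9) - c(7n-9c+9); both groups contain (7n-9c+9).

(7n-9c+9)(7n-c)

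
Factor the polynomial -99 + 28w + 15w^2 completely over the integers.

Need a pair with product 15·(-99) = -1485 and sum 28: that's 55 and -27.
Split the middle term: 15w^2 + 55w - 27w - 99 = 5w(3w + 11) - 9(3w + 11).

(3w + 11)(5w - 9)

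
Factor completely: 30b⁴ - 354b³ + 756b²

Pull out the common factor 6b², then factor the remaining trinomial.

6b²(5b - 14)(b - 9)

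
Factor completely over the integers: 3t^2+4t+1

(3t+1)(t+1)

Need a pair with product 3·1 = 3 and sum 4: that's 3 and 1.
Split the middle term: 3t^2+3t + t+1 = 3t(t+1) + (t+1).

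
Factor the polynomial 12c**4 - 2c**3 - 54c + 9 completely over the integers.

Group as (12c**4 - 54c) + (-2c**3 + 9) = 6c(2c**3 - 9) - (2c**3 - 9).
Both groups share the factor (2c**3 - 9).

(6c - 1)(2c**3 - 9)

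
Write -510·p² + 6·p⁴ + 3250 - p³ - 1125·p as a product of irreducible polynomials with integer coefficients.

(2·p + 13)·(3·p - 5)·(p + 5)·(p - 10)

Testing divisors of the constant over divisors of the leading coefficient, p = -5 is a root, so (p + 5) is a factor; dividing leaves 6·p³ - 31·p² - 355·p + 650.
Continuing, p = 5/3 is a root, so (3·p - 5) divides it; the quotient is 2·p² - 7·p - 130.
The remaining quadratic factors as (p - 10)(2·p + 13).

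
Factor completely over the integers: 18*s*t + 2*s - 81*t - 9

(2*s - 9)*(9*t + 1)

Group as (18*s*t + 2*s) + (-81*t - 9) = 2*s*(9*t + 1) - 9*(9*t + 1).
Both groups share the factor (9*t + 1).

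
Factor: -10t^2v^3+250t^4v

10t^2v(5t+v)(5t-v)

Pull out the common factor 10t^2v; 25t^2-v^2 is a difference of squares.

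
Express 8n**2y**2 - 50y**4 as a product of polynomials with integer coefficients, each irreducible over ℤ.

2y**2(2n + 5y)(2n - 5y)

Factor out 2y**2, leaving 4n**2 - 25y**2, which is a difference of two squares.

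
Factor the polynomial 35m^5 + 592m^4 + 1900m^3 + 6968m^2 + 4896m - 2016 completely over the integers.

(5m + 6)(7m - 2)(m + 14)(m^2 + 2m + 12)

Trying the rational-root candidates, m = 2/7 is a root, so (7m - 2) is a factor; dividing leaves 5m^4 + 86m^3 + 296m^2 + 1080m + 1008.
Next, m = -14 is a root, giving the factor (m + 14) and quotient 5m^3 + 16m^2 + 72m + 72.
Next, m = -6/5 is a root, giving the factor (5m + 6) and quotient m^2 + 2m + 12.
The quadratic m^2 + 2m + 12 has discriminant -44 < 0 and is irreducible over ℤ.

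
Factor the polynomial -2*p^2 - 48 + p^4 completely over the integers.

(p^2 + 6)*(p^2 - 8)

Substitute u = p^2 to get a quadratic in u, then factor.
p^2 + 6 is irreducible over ℤ (always positive, so no real roots).
p^2 - 8 is irreducible over ℤ (8 is not a perfect square).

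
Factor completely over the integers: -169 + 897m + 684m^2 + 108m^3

(3m + 13)(6m + 13)(6m - 1)

By the rational root theorem, m = -13/6 is a root, giving the factor (6m + 13) and quotient 18m^2 + 75m - 13.
The remaining quadratic factors as (6m - 1)(3m + 13).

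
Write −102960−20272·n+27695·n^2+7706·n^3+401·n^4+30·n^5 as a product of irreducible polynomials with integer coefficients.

(5·n−9)·(6·n+13)·(n+4)·(n^2+9·n+220)

By the rational root theorem, n = 9/5 is a root, giving the factor (5·n−9) and quotient 6·n^4+91·n^3+1705·n^2+8608·n+11440.
Then n = −4 is a root, giving the factor (n+4) and quotient 6·n^3+67·n^2+1437·n+2860.
Continuing, n = −13/6 is a root, giving the factor (6·n+13) and quotient n^2+9·n+220.
The quadratic n^2+9·n+220 has discriminant −799 < 0 and is irreducible over ℤ.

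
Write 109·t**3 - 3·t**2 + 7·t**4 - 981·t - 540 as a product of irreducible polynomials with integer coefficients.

By the rational root theorem, t = 3 is a root, so (t - 3) divides it; the quotient is 7·t**3 + 130·t**2 + 387·t + 180.
Then t = -4/7 is a root, so (7·t + 4) divides it; the quotient is t**2 + 18·t + 45.
The remaining quadratic factors as (t + 3)(t + 15).

(7·t + 4)·(t + 15)·(t + 3)·(t - 3)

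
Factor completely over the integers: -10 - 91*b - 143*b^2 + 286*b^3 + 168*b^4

(4*b + 1)*(6*b + 1)*(7*b - 5)*(b + 2)

By the rational root theorem, b = -1/4 is a root, so (4*b + 1) is a factor; dividing leaves 42*b^3 + 61*b^2 - 51*b - 10.
Next, b = 5/7 is a root, so (7*b - 5) is a factor; dividing leaves 6*b^2 + 13*b + 2.
The remaining quadratic factors as (b + 2)(6*b + 1).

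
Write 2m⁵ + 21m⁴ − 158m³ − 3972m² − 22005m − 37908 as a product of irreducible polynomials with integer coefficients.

Among the possible rational roots, m = −9/2 is a root, so (2m + 9) divides it; the quotient is m⁴ + 6m³ − 106m² − 1509m − 4212.
Next, m = 13 is a root, so (m − 13) divides it; the quotient is m³ + 19m² + 141m + 324.
Then m = −4 is a root, giving the factor (m + 4) and quotient m² + 15m + 81.
The quadratic m² + 15m + 81 has discriminant −99 < 0 and is irreducible over ℤ.

(2m + 9)(m + 4)(m − 13)(m² + 15m + 81)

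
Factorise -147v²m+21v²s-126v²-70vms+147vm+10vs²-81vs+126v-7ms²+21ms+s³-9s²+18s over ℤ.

Group: 7v(-21vm+3vs-18v-7ms+21m+s²-9s+18) + s(-21vm+3vs-18v-7ms+21m+s²-9s+18); both groups contain (-21vm+3vs-18v-7ms+21m+s²-9s+18), so (7v+s) is a factor with cofactor -21vm+3vs-18v-7ms+21m+s²-9s+18.
The cofactor groups again: -21vm+3vs-18v-7ms+21m+s²-9s+18 = -7m(3v+s-3) + (s-6)(3v+s-3); both groups contain (3v+s-3), giving -(7m-s+6)(3v+s-3).

-(7m-s+6)(3v+s-3)(7v+s)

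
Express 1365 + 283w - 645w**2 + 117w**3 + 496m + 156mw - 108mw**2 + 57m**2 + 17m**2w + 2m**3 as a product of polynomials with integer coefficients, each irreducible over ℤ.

Group: 2m(m**2 + 10mw + 22m - 39w**2 + 46w + 105) + (-3w + 13)(m**2 + 10mw + 22m - 39w**2 + 46w + 105); both groups contain (m**2 + 10mw + 22m - 39w**2 + 46w + 105), so (2m - 3w + 13) is a factor with cofactor m**2 + 10mw + 22m - 39w**2 + 46w + 105.
The cofactor groups again: m**2 + 10mw + 22m - 39w**2 + 46w + 105 = m(m - 3w + 7) + (13w + 15)(m - 3w + 7); both groups contain (m - 3w + 7), giving (m + 13w + 15)(m - 3w + 7).

(2m - 3w + 13)(m + 13w + 15)(m - 3w + 7)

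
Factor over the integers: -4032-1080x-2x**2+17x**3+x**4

By the rational root theorem, x = -7 is a root, giving the factor (x+7) and quotient x**3+10x**2-72x-576.
Then x = 8 is a root, so (x-8) is a factor; dividing leaves x**2+18x+72.
The remaining quadratic factors as (x+12)(x+6).

(x+12)(x+6)(x+7)(x-8)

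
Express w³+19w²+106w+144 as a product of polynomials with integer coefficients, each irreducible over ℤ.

Trying the rational-root candidates, w = −9 is a root, giving the factor (w+9) and quotient w²+10w+16.
The remaining quadratic factors as (w+8)(w+2).

(w+2)(w+8)(w+9)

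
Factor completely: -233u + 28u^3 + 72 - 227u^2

(4u - 1)(7u + 8)(u - 9)

By the rational root theorem, u = 9 is a root, giving the factor (u - 9) and quotient 28u^2 + 25u - 8.
The remaining quadratic factors as (7u + 8)(4u - 1).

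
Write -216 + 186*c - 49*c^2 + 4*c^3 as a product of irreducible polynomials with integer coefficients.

(4*c - 9)*(c - 4)*(c - 6)

Trying the rational-root candidates, c = 6 is a root, giving the factor (c - 6) and quotient 4*c^2 - 25*c + 36.
The remaining quadratic factors as (c - 4)(4*c - 9).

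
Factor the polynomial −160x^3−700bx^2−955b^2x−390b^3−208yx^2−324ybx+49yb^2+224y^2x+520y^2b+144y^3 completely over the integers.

(4y−3b−4x)(9y+10b+5x)(4y+13b+8x)

Group: 9y(16y^2+40yb+16yx−39b^2−76bx−32x^2) + (10b+5x)(16y^2+40yb+16yx−39b^2−76bx−32x^2); both groups contain (16y^2+40yb+16yx−39b^2−76bx−32x^2), so (9y+10b+5x) is a factor with cofactor 16y^2+40yb+16yx−39b^2−76bx−32x^2.
The cofactor groups again: 16y^2+40yb+16yx−39b^2−76bx−32x^2 = 4y(4y−3b−4x) + (13b+8x)(4y−3b−4x); both groups contain (4y−3b−4x), giving (4y+13b+8x)(4y−3b−4x).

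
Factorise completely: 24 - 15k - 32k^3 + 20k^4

(5k - 8)(4k^3 - 3)

Group as (20k^4 - 15k) + (-32k^3 + 24) = 5k(4k^3 - 3) - 8(4k^3 - 3).
Both groups share the factor (4k^3 - 3).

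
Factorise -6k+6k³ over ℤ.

Pull out the common factor 6k; k²-1 is a difference of squares.

6k(k+1)(k-1)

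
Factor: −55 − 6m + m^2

(m + 5)(m − 11)

Two integers with product −55 and sum −6 are 5 and −11.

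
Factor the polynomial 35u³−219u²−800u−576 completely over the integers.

(5u+8)(7u+8)(u−9)

By the rational root theorem, u = 9 is a root, giving the factor (u−9) and quotient 35u²+96u+64.
The remaining quadratic factors as (7u+8)(5u+8).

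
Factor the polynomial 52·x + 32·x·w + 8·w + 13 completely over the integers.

Group as (32·x·w + 52·x) + (8·w + 13) = 4·x·(8·w + 13) + (8·w + 13).
Both groups share the factor (8·w + 13).

(4·x + 1)·(8·w + 13)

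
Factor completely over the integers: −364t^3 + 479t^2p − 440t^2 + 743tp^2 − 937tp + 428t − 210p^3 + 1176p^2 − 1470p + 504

−(7t − 15p + 9)(4t − p + 4)(13t + 14p − 14)

Group: 13t(−28t^2 + 67tp − 64t − 15p^2 + 69p − 36) + (14p − 14)(−28t^2 + 67tp − 64t − 15p^2 + 69p − 36); both groups contain (−28t^2 + 67tp − 64t − 15p^2 + 69p − 36), so (13t + 14p − 14) is a factor with cofactor −28t^2 + 67tp − 64t − 15p^2 + 69p − 36.
The cofactor groups again: −28t^2 + 67tp − 64t − 15p^2 + 69p − 36 = −7t(4t − p + 4) + (15p − 9)(4t − p + 4); both groups contain (4t − p + 4), giving −(7t − 15p + 9)(4t − p + 4).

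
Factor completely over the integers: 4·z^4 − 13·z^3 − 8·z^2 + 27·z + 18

Among the possible rational roots, z = −3/4 is a root, so (4·z + 3) is a factor; dividing leaves z^3 − 4·z^2 + z + 6.
Then z = −1 is a root, so (z + 1) is a factor; dividing leaves z^2 − 5·z + 6.
The remaining quadratic factors as (z − 2)(z − 3).

(4·z + 3)·(z + 1)·(z − 2)·(z − 3)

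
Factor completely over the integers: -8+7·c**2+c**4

Substitute u = c**2 to get a quadratic in u, then factor.
c**2-1 is a difference of squares.
c**2+8 is irreducible over ℤ (always positive, so no real roots).

(c+1)·(c-1)·(c**2+8)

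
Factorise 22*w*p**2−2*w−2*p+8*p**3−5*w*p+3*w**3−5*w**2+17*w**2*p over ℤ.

(3*w+2*p+1)*(w+4*p−2)*(w+p)

Group: w*(3*w**2+5*w*p+w+2*p**2+p) + (4*p−2)*(3*w**2+5*w*p+w+2*p**2+p); both groups contain (3*w**2+5*w*p+w+2*p**2+p), so (w+4*p−2) is a factor with cofactor 3*w**2+5*w*p+w+2*p**2+p.
The cofactor groups again: 3*w**2+5*w*p+w+2*p**2+p = w*(3*w+2*p+1) + p*(3*w+2*p+1); both groups contain (3*w+2*p+1), giving (w+p)*(3*w+2*p+1).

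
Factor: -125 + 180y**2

Every term has a factor of 5. Then 36y**2 - 25 = (6y)² − (5)².

5(6y + 5)(6y - 5)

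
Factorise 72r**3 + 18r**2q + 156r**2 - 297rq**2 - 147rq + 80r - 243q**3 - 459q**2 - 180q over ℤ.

(4r - 9q)(3r + 3q + 4)(6r + 9q + 5)

Group: 3r(24r**2 - 18rq + 20r - 81q**2 - 45q) + (3q + 4)(24r**2 - 18rq + 20r - 81q**2 - 45q); both groups contain (24r**2 - 18rq + 20r - 81q**2 - 45q), so (3r + 3q + 4) is a factor with cofactor 24r**2 - 18rq + 20r - 81q**2 - 45q.
The cofactor groups again: 24r**2 - 18rq + 20r - 81q**2 - 45q = 4r(6r + 9q + 5) - 9q(6r + 9q + 5); both groups contain (6r + 9q + 5), giving (4r - 9q)(6r + 9q + 5).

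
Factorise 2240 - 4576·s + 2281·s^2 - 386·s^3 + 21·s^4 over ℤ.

(3·s - 8)·(7·s - 5)·(s - 7)·(s - 8)

Among the possible rational roots, s = 8 is a root, so (s - 8) is a factor; dividing leaves 21·s^3 - 218·s^2 + 537·s - 280.
Continuing, s = 5/7 is a root, so (7·s - 5) is a factor; dividing leaves 3·s^2 - 29·s + 56.
The remaining quadratic factors as (3·s - 8)(s - 7).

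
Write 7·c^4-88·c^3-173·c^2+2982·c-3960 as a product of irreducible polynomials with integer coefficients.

By the rational root theorem, c = -6 is a root, so (c+6) is a factor; dividing leaves 7·c^3-130·c^2+607·c-660.
Then c = 5 is a root, so (c-5) is a factor; dividing leaves 7·c^2-95·c+132.
The remaining quadratic factors as (c-12)(7·c-11).

(7·c-11)·(c+6)·(c-12)·(c-5)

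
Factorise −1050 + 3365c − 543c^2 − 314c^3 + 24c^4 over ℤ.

(2c − 5)(3c − 1)(4c + 15)(c − 14)

Among the possible rational roots, c = −15/4 is a root, so (4c + 15) divides it; the quotient is 6c^3 − 101c^2 + 243c − 70.
Continuing, c = 1/3 is a root, so (3c − 1) divides it; the quotient is 2c^2 − 33c + 70.
The remaining quadratic factors as (2c − 5)(c − 14).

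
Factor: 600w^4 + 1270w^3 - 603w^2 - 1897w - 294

(4w + 7)(5w + 7)(5w - 6)(6w + 1)

Trying the rational-root candidates, w = 6/5 is a root, so (5w - 6) is a factor; dividing leaves 120w^3 + 398w^2 + 357w + 49.
Then w = -1/6 is a root, so (6w + 1) is a factor; dividing leaves 20w^2 + 63w + 49.
The remaining quadratic factors as (4w + 7)(5w + 7).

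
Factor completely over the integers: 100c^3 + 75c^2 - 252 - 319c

(4c + 7)(5c + 4)(5c - 9)

Trying the rational-root candidates, c = -4/5 is a root, so (5c + 4) divides it; the quotient is 20c^2 - c - 63.
The remaining quadratic factors as (4c + 7)(5c - 9).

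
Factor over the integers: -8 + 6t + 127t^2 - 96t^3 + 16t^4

(4t + 1)(4t - 1)(t - 2)(t - 4)

Testing divisors of the constant over divisors of the leading coefficient, t = 4 is a root, giving the factor (t - 4) and quotient 16t^3 - 32t^2 - t + 2.
Continuing, t = -1/4 is a root, so (4t + 1) is a factor; dividing leaves 4t^2 - 9t + 2.
The remaining quadratic factors as (4t - 1)(t - 2).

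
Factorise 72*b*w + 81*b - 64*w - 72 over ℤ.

(8*w + 9)*(9*b - 8)

Group as (72*b*w + 81*b) + (-64*w - 72) = 9*b*(8*w + 9) - 8*(8*w + 9).
Both groups share the factor (8*w + 9).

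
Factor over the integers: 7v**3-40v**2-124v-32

Trying the rational-root candidates, v = 8 is a root, so (v-8) is a factor; dividing leaves 7v**2+16v+4.
The remaining quadratic factors as (7v+2)(v+2).

(7v+2)(v+2)(v-8)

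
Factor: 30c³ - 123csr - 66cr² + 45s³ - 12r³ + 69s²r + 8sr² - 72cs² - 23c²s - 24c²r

Group: 2c(15c² - 34cs - 27cr + 15s² + 13sr - 6r²) + (3s + 2r)(15c² - 34cs - 27cr + 15s² + 13sr - 6r²); both groups contain (15c² - 34cs - 27cr + 15s² + 13sr - 6r²), so (2c + 3s + 2r) is a factor with cofactor 15c² - 34cs - 27cr + 15s² + 13sr - 6r².
The cofactor groups again: 15c² - 34cs - 27cr + 15s² + 13sr - 6r² = 3c(5c - 3s + r) + (-5s - 6r)(5c - 3s + r); both groups contain (5c - 3s + r), giving (3c - 5s - 6r)(5c - 3s + r).

(2c + 3s + 2r)(3c - 5s - 6r)(5c - 3s + r)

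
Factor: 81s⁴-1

(3s+1)(3s-1)(9s²+1)

Difference of squares twice: with A = 3s and B = 1, A⁴ − B⁴ = (A² − B²)(A² + B²), and A² − B² factors again.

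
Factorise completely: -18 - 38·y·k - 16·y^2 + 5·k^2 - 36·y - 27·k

-(8·y - k + 6)·(2·y + 5·k + 3)

Group: -2·y·(8·y - k + 6) + (-5·k - 3)·(8·y - k + 6); both groups contain (8·y - k + 6).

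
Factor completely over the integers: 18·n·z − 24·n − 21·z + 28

Group as (18·n·z − 24·n) + (−21·z + 28) = 6·n·(3·z − 4) − 7·(3·z − 4).
Both groups share the factor (3·z − 4).

(3·z − 4)·(6·n − 7)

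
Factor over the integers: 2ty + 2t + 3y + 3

(2t + 3)(y + 1)

Group as (2ty + 2t) + (3y + 3) = 2t(y + 1) + 3(y + 1).
Both groups share the factor (y + 1).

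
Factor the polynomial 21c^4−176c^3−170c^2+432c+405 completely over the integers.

Trying the rational-root candidates, c = 5/3 is a root, so (3c−5) divides it; the quotient is 7c^3−47c^2−135c−81.
Then c = 9 is a root, giving the factor (c−9) and quotient 7c^2+16c+9.
The remaining quadratic factors as (7c+9)(c+1).

(3c−5)(7c+9)(c+1)(c−9)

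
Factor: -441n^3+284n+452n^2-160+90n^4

(2n-5)(3n+2)(3n-8)(5n-2)

Trying the rational-root candidates, n = 2/5 is a root, so (5n-2) divides it; the quotient is 18n^3-81n^2+58n+80.
Continuing, n = 5/2 is a root, so (2n-5) divides it; the quotient is 9n^2-18n-16.
The remaining quadratic factors as (3n+2)(3n-8).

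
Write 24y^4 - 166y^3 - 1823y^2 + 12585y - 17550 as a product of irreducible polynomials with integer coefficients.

(4y - 15)(6y - 13)(y + 9)(y - 10)

Among the possible rational roots, y = 15/4 is a root, so (4y - 15) divides it; the quotient is 6y^3 - 19y^2 - 527y + 1170.
Then y = -9 is a root, so (y + 9) divides it; the quotient is 6y^2 - 73y + 130.
The remaining quadratic factors as (y - 10)(6y - 13).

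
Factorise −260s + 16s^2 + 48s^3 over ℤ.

Pull out the common factor 4s, then factor the remaining trinomial.

4s(2s + 5)(6s − 13)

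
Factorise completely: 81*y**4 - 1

(3*y + 1)*(3*y - 1)*(9*y**2 + 1)

Difference of squares twice: with A = 3*y and B = 1, A⁴ − B⁴ = (A² − B²)(A² + B²), and A² − B² factors again.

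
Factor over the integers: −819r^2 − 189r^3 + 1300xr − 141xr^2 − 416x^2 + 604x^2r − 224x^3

−(8x − 7r)(4x − 9r)(7x + 3r + 13)

Group: 4x(−56x^2 + 25xr − 104x + 21r^2 + 91r) − 9r(−56x^2 + 25xr − 104x + 21r^2 + 91r); both groups contain (−56x^2 + 25xr − 104x + 21r^2 + 91r), so (4x − 9r) is a factor with cofactor −56x^2 + 25xr − 104x + 21r^2 + 91r.
The cofactor groups again: −56x^2 + 25xr − 104x + 21r^2 + 91r = −7x(8x − 7r) + (−3r − 13)(8x − 7r); both groups contain (8x − 7r), giving −(7x + 3r + 13)(8x − 7r).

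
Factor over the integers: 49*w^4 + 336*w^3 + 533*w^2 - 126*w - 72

Trying the rational-root candidates, w = -2/7 is a root, so (7*w + 2) is a factor; dividing leaves 7*w^3 + 46*w^2 + 63*w - 36.
Continuing, w = 3/7 is a root, so (7*w - 3) divides it; the quotient is w^2 + 7*w + 12.
The remaining quadratic factors as (w + 4)(w + 3).

(7*w + 2)*(7*w - 3)*(w + 3)*(w + 4)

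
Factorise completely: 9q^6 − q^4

Factor out q^4 first: what remains is 9q^2 − 1.
Recognize a difference of squares with the parts 3q and 1.

q^4(3q + 1)(3q − 1)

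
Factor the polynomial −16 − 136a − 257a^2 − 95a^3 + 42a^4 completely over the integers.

By the rational root theorem, a = −1/6 is a root, so (6a + 1) divides it; the quotient is 7a^3 − 17a^2 − 40a − 16.
Next, a = −4/7 is a root, so (7a + 4) divides it; the quotient is a^2 − 3a − 4.
The remaining quadratic factors as (a + 1)(a − 4).

(6a + 1)(7a + 4)(a + 1)(a − 4)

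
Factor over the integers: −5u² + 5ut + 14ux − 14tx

−(u − t)(5u − 14x)

Group: −5u(u − t) + 14x(u − t); both groups contain (u − t).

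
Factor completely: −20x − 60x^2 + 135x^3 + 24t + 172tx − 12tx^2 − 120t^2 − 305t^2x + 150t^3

Group: 5t(30t^2 − 7tx − 12t − 15x^2 + 10x) + (−9x − 2)(30t^2 − 7tx − 12t − 15x^2 + 10x); both groups contain (30t^2 − 7tx − 12t − 15x^2 + 10x), so (5t − 9x − 2) is a factor with cofactor 30t^2 − 7tx − 12t − 15x^2 + 10x.
The cofactor groups again: 30t^2 − 7tx − 12t − 15x^2 + 10x = 5t(6t − 5x) + (3x − 2)(6t − 5x); both groups contain (6t − 5x), giving (5t + 3x − 2)(6t − 5x).

(5t + 3x − 2)(5t − 9x − 2)(6t − 5x)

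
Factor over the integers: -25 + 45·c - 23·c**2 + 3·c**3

(3·c - 5)·(c - 1)·(c - 5)

Testing divisors of the constant over divisors of the leading coefficient, c = 1 is a root, giving the factor (c - 1) and quotient 3·c**2 - 20·c + 25.
The remaining quadratic factors as (3·c - 5)(c - 5).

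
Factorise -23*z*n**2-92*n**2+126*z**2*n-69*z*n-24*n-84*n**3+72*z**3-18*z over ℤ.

(4*z-3*n-2)*(3*z+4*n)*(6*z+7*n+3)

Group: 4*z*(18*z**2+45*z*n+9*z+28*n**2+12*n) + (-3*n-2)*(18*z**2+45*z*n+9*z+28*n**2+12*n); both groups contain (18*z**2+45*z*n+9*z+28*n**2+12*n), so (4*z-3*n-2) is a factor with cofactor 18*z**2+45*z*n+9*z+28*n**2+12*n.
The cofactor groups again: 18*z**2+45*z*n+9*z+28*n**2+12*n = 3*z*(6*z+7*n+3) + 4*n*(6*z+7*n+3); both groups contain (6*z+7*n+3), giving (3*z+4*n)*(6*z+7*n+3).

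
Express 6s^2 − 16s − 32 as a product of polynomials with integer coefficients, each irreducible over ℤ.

2(3s + 4)(s − 4)

Pull out the common factor 2, then factor the remaining trinomial.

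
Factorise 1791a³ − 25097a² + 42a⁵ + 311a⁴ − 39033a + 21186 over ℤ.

Trying the rational-root candidates, a = 6 is a root, giving the factor (a − 6) and quotient 42a⁴ + 563a³ + 5169a² + 5917a − 3531.
Then a = 3/7 is a root, so (7a − 3) divides it; the quotient is 6a³ + 83a² + 774a + 1177.
Next, a = −11/6 is a root, giving the factor (6a + 11) and quotient a² + 12a + 107.
The quadratic a² + 12a + 107 has discriminant −284 < 0 and is irreducible over ℤ.

(6a + 11)(7a − 3)(a − 6)(a² + 12a + 107)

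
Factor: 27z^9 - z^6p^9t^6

Factor out z^6 first: what remains is 27z^3 - p^9t^6.
Recognize a difference of cubes with the parts 3z and p^3t^2.

z^6(3z - p^3t^2)(9z^2 + 3zp^3t^2 + p^6t^4)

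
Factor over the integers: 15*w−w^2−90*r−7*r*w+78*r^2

(13*r+w−15)*(6*r−w)

Group: 6*r*(13*r+w−15) − w*(13*r+w−15); both groups contain (13*r+w−15).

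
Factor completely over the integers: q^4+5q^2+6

(q^2+2)(q^2+3)

Substitute u = q^2 to get a quadratic in u, then factor.
q^2+2 is irreducible over ℤ (always positive, so no real roots).
q^2+3 is irreducible over ℤ (always positive, so no real roots).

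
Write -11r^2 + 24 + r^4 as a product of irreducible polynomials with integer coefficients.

Substitute u = r^2 to get a quadratic in u, then factor.
r^2 - 8 is irreducible over ℤ (8 is not a perfect square).
r^2 - 3 is irreducible over ℤ (3 is not a perfect square).

(r^2 - 3)(r^2 - 8)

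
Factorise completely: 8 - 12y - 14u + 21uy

Group as (21uy - 14u) + (-12y + 8) = 7u(3y - 2) - 4(3y - 2).
Both groups share the factor (3y - 2).

(3y - 2)(7u - 4)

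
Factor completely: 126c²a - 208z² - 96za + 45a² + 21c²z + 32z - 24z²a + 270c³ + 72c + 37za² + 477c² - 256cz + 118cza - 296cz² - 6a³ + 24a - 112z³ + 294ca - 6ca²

(5c + 4z - a + 8)(6c - 7z + 2a + 1)(9c + 4z + 3a)

Group: 6c(45c² + 56cz + 6ca + 72c + 16z² + 8za + 32z - 3a² + 24a) + (-7z + 2a + 1)(45c² + 56cz + 6ca + 72c + 16z² + 8za + 32z - 3a² + 24a); both groups contain (45c² + 56cz + 6ca + 72c + 16z² + 8za + 32z - 3a² + 24a), so (6c - 7z + 2a + 1) is a factor with cofactor 45c² + 56cz + 6ca + 72c + 16z² + 8za + 32z - 3a² + 24a.
The cofactor groups again: 45c² + 56cz + 6ca + 72c + 16z² + 8za + 32z - 3a² + 24a = 9c(5c + 4z - a + 8) + (4z + 3a)(5c + 4z - a + 8); both groups contain (5c + 4z - a + 8), giving (9c + 4z + 3a)(5c + 4z - a + 8).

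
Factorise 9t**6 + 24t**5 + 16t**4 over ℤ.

t**4(3t + 4)**2

Factor out t**4 first: what remains is 9t**2 + 24t + 16.
Recognize a perfect-square trinomial with the parts 3t and 4.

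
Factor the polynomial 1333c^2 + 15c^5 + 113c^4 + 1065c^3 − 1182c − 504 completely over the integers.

Testing divisors of the constant over divisors of the leading coefficient, c = −1/3 is a root, so (3c + 1) is a factor; dividing leaves 5c^4 + 36c^3 + 343c^2 + 330c − 504.
Continuing, c = 4/5 is a root, so (5c − 4) is a factor; dividing leaves c^3 + 8c^2 + 75c + 126.
Continuing, c = −2 is a root, so (c + 2) divides it; the quotient is c^2 + 6c + 63.
The quadratic c^2 + 6c + 63 has discriminant −216 < 0 and is irreducible over ℤ.

(3c + 1)(5c − 4)(c + 2)(c^2 + 6c + 63)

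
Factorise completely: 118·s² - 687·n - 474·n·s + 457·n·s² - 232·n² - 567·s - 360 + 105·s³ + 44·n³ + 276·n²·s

Group: 11·n·(4·n² + 24·n·s - 24·n + 35·s² - 54·s - 45) + (3·s + 8)·(4·n² + 24·n·s - 24·n + 35·s² - 54·s - 45); both groups contain (4·n² + 24·n·s - 24·n + 35·s² - 54·s - 45), so (11·n + 3·s + 8) is a factor with cofactor 4·n² + 24·n·s - 24·n + 35·s² - 54·s - 45.
The cofactor groups again: 4·n² + 24·n·s - 24·n + 35·s² - 54·s - 45 = 2·n·(2·n + 5·s + 3) + (7·s - 15)·(2·n + 5·s + 3); both groups contain (2·n + 5·s + 3), giving (2·n + 7·s - 15)·(2·n + 5·s + 3).

(11·n + 3·s + 8)·(2·n + 5·s + 3)·(2·n + 7·s - 15)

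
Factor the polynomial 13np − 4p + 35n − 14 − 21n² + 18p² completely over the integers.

−(3n + 2p − 2)(7n − 9p − 7)

Group: −7n(3n + 2p − 2) + (9p + 7)(3n + 2p − 2); both groups contain (3n + 2p − 2).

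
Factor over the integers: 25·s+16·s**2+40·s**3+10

Group as (40·s**3+25·s) + (16·s**2+10) = 5·s·(8·s**2+5) + 2·(8·s**2+5).
Both groups share the factor (8·s**2+5).

(5·s+2)·(8·s**2+5)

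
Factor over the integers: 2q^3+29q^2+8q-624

(2q+13)(q+12)(q-4)

Trying the rational-root candidates, q = -12 is a root, so (q+12) is a factor; dividing leaves 2q^2+5q-52.
The remaining quadratic factors as (q-4)(2q+13).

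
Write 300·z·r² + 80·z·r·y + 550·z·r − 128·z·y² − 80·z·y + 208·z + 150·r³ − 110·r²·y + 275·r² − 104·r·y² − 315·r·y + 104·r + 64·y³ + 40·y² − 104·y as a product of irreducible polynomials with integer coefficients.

(10·r + 8·y + 13)·(15·r − 8·y + 8)·(2·z + r − y)

Group: 10·r·(30·z·r − 16·z·y + 16·z + 15·r² − 23·r·y + 8·r + 8·y² − 8·y) + (8·y + 13)·(30·z·r − 16·z·y + 16·z + 15·r² − 23·r·y + 8·r + 8·y² − 8·y); both groups contain (30·z·r − 16·z·y + 16·z + 15·r² − 23·r·y + 8·r + 8·y² − 8·y), so (10·r + 8·y + 13) is a factor with cofactor 30·z·r − 16·z·y + 16·z + 15·r² − 23·r·y + 8·r + 8·y² − 8·y.
The cofactor groups again: 30·z·r − 16·z·y + 16·z + 15·r² − 23·r·y + 8·r + 8·y² − 8·y = 15·r·(2·z + r − y) + (−8·y + 8)·(2·z + r − y); both groups contain (2·z + r − y), giving (15·r − 8·y + 8)·(2·z + r − y).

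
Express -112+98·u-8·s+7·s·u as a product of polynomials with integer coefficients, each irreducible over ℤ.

(7·u-8)·(s+14)

Group as (7·s·u-8·s) + (98·u-112) = s·(7·u-8) + 14·(7·u-8).
Both groups share the factor (7·u-8).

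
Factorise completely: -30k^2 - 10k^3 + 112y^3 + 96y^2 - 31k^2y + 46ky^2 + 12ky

-(2k + 7y + 6)(5k + 8y)(k - 2y)

Group: 5k(-2k^2 - 3ky - 6k + 14y^2 + 12y) + 8y(-2k^2 - 3ky - 6k + 14y^2 + 12y); both groups contain (-2k^2 - 3ky - 6k + 14y^2 + 12y), so (5k + 8y) is a factor with cofactor -2k^2 - 3ky - 6k + 14y^2 + 12y.
The cofactor groups again: -2k^2 - 3ky - 6k + 14y^2 + 12y = -2k(k - 2y) + (-7y - 6)(k - 2y); both groups contain (k - 2y), giving -(2k + 7y + 6)(k - 2y).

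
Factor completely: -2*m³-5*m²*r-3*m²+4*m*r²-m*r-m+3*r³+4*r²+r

-(2*m+r+1)*(m+3*r+1)*(m-r)

Group: 2*m*(-m²-2*m*r-m+3*r²+r) + (r+1)*(-m²-2*m*r-m+3*r²+r); both groups contain (-m²-2*m*r-m+3*r²+r), so (2*m+r+1) is a factor with cofactor -m²-2*m*r-m+3*r²+r.
The cofactor groups again: -m²-2*m*r-m+3*r²+r = -m*(m+3*r+1) + r*(m+3*r+1); both groups contain (m+3*r+1), giving -(m-r)*(m+3*r+1).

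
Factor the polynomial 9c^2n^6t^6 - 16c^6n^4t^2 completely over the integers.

Every term has a factor of c^2n^4t^2; factoring it out leaves -16c^4 + 9n^2t^4.
Recognize a difference of squares with the parts 3nt^2 and 4c^2.

-c^2n^4t^2(4c^2 + 3nt^2)(4c^2 - 3nt^2)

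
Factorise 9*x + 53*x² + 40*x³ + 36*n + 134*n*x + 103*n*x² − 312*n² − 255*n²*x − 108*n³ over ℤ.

Group: 9*n*(−12*n² − 35*n*x − 36*n − 8*x² − 9*x) + (−5*x − 1)*(−12*n² − 35*n*x − 36*n − 8*x² − 9*x); both groups contain (−12*n² − 35*n*x − 36*n − 8*x² − 9*x), so (9*n − 5*x − 1) is a factor with cofactor −12*n² − 35*n*x − 36*n − 8*x² − 9*x.
The cofactor groups again: −12*n² − 35*n*x − 36*n − 8*x² − 9*x = −3*n*(4*n + x) + (−8*x − 9)*(4*n + x); both groups contain (4*n + x), giving −(3*n + 8*x + 9)*(4*n + x).

−(3*n + 8*x + 9)*(4*n + x)*(9*n − 5*x − 1)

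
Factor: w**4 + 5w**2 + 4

Substitute u = w**2 to get a quadratic in u, then factor.
w**2 + 4 is irreducible over ℤ (sum of squares).
w**2 + 1 is irreducible over ℤ (sum of squares).

(w**2 + 1)(w**2 + 4)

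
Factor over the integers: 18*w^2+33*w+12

3*(2*w+1)*(3*w+4)

Pull out the common factor 3, then factor the remaining trinomial.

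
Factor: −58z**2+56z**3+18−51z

(2z−3)(4z+3)(7z−2)

Testing divisors of the constant over divisors of the leading coefficient, z = −3/4 is a root, so (4z+3) is a factor; dividing leaves 14z**2−25z+6.
The remaining quadratic factors as (2z−3)(7z−2).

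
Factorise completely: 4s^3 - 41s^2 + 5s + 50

By the rational root theorem, s = 10 is a root, so (s - 10) divides it; the quotient is 4s^2 - s - 5.
The remaining quadratic factors as (4s - 5)(s + 1).

(4s - 5)(s + 1)(s - 10)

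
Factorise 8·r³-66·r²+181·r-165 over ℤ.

(2·r-5)·(4·r-11)·(r-3)

By the rational root theorem, r = 5/2 is a root, so (2·r-5) divides it; the quotient is 4·r²-23·r+33.
The remaining quadratic factors as (4·r-11)(r-3).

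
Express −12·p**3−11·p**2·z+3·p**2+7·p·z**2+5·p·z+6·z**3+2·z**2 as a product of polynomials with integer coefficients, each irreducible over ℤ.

−(3·p+2·z)·(4·p−3·z−1)·(p+z)

Group: 4·p·(−3·p**2−5·p·z−2·z**2) + (−3·z−1)·(−3·p**2−5·p·z−2·z**2); both groups contain (−3·p**2−5·p·z−2·z**2), so (4·p−3·z−1) is a factor with cofactor −3·p**2−5·p·z−2·z**2.
The cofactor groups again: −3·p**2−5·p·z−2·z**2 = −p·(3·p+2·z) − z·(3·p+2·z); both groups contain (3·p+2·z), giving −(p+z)·(3·p+2·z).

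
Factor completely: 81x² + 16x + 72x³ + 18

Group as (72x³ + 16x) + (81x² + 18) = 8x(9x² + 2) + 9(9x² + 2).
Both groups share the factor (9x² + 2).

(8x + 9)(9x² + 2)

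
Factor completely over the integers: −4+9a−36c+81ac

(9a−4)(9c+1)

Group as (81ac+9a) + (−36c−4) = 9a(9c+1) − 4(9c+1).
Both groups share the factor (9c+1).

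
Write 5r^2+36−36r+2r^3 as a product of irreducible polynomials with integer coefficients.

Among the possible rational roots, r = 2 is a root, so (r−2) is a factor; dividing leaves 2r^2+9r−18.
The remaining quadratic factors as (r+6)(2r−3).

(2r−3)(r+6)(r−2)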